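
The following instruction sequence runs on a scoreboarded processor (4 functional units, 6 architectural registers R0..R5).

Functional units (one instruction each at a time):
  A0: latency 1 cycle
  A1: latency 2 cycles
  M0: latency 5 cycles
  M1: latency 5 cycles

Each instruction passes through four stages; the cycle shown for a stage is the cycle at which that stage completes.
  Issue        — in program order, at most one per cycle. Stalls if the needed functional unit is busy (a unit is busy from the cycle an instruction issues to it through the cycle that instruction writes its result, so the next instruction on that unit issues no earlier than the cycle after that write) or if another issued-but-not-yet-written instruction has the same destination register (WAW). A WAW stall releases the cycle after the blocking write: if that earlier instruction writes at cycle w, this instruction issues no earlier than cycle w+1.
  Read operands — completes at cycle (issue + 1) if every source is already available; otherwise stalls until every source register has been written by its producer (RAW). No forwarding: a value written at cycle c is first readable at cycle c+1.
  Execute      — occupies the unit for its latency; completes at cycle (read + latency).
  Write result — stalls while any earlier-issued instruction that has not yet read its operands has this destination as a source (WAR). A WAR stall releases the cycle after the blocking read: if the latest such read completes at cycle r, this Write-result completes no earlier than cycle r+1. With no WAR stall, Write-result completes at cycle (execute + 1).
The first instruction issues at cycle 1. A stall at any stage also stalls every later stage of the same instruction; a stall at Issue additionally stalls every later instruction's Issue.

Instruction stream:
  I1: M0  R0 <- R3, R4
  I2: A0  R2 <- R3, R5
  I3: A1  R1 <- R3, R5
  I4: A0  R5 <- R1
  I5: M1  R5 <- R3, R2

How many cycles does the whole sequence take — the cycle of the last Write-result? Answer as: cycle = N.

[I1] 1/2/7/8
[I2] 2/3/4/5
[I3] 3/4/6/7
[I4] 6/8/9/10  (struct: A0 busy until I2 writes@5; RAW R1: wait I3 write@7)
[I5] 11/12/17/18  (WAW R5: wait I4 write@10)

cycle = 18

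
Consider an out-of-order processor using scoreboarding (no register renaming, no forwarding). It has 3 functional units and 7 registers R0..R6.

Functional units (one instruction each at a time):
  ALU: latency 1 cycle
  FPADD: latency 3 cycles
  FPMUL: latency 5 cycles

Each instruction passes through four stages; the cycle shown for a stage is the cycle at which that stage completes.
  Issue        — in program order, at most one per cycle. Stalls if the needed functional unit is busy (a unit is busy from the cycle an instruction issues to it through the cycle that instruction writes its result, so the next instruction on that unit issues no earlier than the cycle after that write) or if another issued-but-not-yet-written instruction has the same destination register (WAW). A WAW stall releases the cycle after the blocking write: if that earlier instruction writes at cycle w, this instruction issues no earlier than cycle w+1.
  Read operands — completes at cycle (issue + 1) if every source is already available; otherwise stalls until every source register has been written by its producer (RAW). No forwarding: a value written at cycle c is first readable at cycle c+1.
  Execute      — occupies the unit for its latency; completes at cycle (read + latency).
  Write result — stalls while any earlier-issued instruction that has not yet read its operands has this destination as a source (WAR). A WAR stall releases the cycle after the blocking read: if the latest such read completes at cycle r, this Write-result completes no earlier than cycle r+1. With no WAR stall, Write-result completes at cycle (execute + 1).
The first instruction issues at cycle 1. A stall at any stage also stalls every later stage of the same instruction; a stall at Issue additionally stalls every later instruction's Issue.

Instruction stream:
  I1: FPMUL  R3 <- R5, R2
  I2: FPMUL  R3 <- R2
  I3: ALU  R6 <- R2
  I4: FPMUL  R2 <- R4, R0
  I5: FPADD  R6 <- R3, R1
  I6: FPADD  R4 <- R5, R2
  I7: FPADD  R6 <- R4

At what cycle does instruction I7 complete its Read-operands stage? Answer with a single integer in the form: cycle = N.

cycle = 31

cycle 1: I1 issues→FPMUL
cycle 2: I1 reads
cycle 7: I1 exec-done
cycle 8: I1 writes R3
cycle 9: I2 issues→FPMUL
cycle 10: I2 reads, I3 issues→ALU
cycle 11: I3 reads
cycle 12: I3 exec-done
cycle 13: I3 writes R6
cycle 15: I2 exec-done
cycle 16: I2 writes R3
cycle 17: I4 issues→FPMUL
cycle 18: I4 reads, I5 issues→FPADD
cycle 19: I5 reads
cycle 22: I5 exec-done
cycle 23: I4 exec-done, I5 writes R6
cycle 24: I4 writes R2, I6 issues→FPADD
cycle 25: I6 reads
cycle 28: I6 exec-done
cycle 29: I6 writes R4
cycle 30: I7 issues→FPADD
cycle 31: I7 reads
cycle 34: I7 exec-done
cycle 35: I7 writes R6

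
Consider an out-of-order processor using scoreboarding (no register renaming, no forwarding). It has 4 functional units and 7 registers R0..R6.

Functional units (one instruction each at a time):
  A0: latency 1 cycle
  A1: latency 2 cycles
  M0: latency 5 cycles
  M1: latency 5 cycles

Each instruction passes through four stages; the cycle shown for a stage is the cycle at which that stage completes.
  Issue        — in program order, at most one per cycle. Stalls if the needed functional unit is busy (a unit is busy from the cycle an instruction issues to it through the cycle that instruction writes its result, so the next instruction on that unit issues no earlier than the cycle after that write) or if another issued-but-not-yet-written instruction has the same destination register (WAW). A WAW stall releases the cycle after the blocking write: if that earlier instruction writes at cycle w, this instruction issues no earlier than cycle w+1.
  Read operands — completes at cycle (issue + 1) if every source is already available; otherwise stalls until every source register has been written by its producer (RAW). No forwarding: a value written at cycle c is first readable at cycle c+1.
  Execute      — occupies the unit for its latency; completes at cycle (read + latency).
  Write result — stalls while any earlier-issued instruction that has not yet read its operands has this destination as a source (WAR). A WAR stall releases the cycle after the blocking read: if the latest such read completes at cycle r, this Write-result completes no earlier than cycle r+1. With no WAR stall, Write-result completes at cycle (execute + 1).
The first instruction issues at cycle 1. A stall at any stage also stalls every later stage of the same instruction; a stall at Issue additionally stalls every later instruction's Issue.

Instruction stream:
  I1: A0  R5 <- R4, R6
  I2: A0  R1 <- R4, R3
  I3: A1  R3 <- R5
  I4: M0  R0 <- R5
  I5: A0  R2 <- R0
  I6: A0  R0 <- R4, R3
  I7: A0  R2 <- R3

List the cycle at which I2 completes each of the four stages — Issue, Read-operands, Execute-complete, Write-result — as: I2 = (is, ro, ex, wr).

t=1  I1 issues→A0
t=2  I1 reads
t=3  I1 exec-done
t=4  I1 writes R5
t=5  I2 issues→A0
t=6  I2 reads, I3 issues→A1
t=7  I2 exec-done, I3 reads, I4 issues→M0
t=8  I2 writes R1, I4 reads
t=9  I3 exec-done, I5 issues→A0
t=10  I3 writes R3
t=13  I4 exec-done
t=14  I4 writes R0
t=15  I5 reads
t=16  I5 exec-done
t=17  I5 writes R2
t=18  I6 issues→A0
t=19  I6 reads
t=20  I6 exec-done
t=21  I6 writes R0
t=22  I7 issues→A0
t=23  I7 reads
t=24  I7 exec-done
t=25  I7 writes R2

I2 = (5, 6, 7, 8)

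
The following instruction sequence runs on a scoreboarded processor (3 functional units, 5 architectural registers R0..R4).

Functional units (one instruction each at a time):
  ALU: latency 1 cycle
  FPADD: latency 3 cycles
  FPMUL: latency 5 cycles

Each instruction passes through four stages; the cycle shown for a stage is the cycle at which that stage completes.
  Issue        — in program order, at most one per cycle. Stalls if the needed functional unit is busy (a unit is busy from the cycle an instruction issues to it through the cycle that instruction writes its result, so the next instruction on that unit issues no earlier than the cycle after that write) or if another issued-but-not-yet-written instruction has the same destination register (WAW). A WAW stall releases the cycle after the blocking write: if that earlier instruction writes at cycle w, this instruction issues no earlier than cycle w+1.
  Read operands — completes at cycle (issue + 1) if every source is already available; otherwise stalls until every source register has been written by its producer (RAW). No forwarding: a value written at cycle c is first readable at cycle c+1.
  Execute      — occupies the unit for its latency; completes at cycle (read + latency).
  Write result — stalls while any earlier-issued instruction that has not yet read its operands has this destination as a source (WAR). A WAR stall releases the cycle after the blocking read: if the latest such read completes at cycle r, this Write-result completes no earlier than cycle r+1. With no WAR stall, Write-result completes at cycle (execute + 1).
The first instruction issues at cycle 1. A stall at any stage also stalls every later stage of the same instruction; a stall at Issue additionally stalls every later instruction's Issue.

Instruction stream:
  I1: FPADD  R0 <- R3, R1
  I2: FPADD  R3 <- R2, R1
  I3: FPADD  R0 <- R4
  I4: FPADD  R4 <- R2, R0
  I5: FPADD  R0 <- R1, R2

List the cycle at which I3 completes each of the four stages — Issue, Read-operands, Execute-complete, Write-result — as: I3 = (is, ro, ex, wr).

I3 = (13, 14, 17, 18)

[1] I1→FPADD
[2] I1 RO
[5] I1 EX
[6] I1 WR R0
[7] I2→FPADD
[8] I2 RO
[11] I2 EX
[12] I2 WR R3
[13] I3→FPADD
[14] I3 RO
[17] I3 EX
[18] I3 WR R0
[19] I4→FPADD
[20] I4 RO
[23] I4 EX
[24] I4 WR R4
[25] I5→FPADD
[26] I5 RO
[29] I5 EX
[30] I5 WR R0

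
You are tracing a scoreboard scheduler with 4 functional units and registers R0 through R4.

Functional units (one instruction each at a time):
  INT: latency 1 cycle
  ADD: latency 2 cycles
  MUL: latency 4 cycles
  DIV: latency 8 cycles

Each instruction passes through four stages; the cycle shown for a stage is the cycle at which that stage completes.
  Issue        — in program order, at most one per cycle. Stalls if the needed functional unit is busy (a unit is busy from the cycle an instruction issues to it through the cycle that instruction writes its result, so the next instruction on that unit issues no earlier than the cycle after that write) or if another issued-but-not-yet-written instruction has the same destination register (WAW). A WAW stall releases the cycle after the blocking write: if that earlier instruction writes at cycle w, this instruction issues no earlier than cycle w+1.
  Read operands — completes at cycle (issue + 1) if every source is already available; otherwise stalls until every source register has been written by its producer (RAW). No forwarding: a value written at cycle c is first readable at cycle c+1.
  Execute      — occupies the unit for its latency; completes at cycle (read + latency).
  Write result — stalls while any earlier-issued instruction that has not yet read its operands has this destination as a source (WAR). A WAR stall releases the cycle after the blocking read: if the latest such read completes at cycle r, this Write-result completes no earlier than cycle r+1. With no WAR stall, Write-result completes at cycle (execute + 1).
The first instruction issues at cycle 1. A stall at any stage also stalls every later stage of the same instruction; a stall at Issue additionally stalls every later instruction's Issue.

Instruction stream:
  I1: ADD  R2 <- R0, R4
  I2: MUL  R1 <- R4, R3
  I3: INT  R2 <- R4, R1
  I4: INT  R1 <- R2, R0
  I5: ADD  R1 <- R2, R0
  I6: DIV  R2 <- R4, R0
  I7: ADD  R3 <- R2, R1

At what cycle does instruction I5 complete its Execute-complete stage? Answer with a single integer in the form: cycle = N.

cycle = 19

I1 -> (1, 2, 4, 5)
I2 -> (2, 3, 7, 8)
I3 -> (6, 9, 10, 11)  // WAW R2: wait I1 write@5, RAW R1: wait I2 write@8
I4 -> (12, 13, 14, 15)  // struct: INT busy until I3 writes@11
I5 -> (16, 17, 19, 20)  // WAW R1: wait I4 write@15
I6 -> (17, 18, 26, 27)
I7 -> (21, 28, 30, 31)  // struct: ADD busy until I5 writes@20, RAW R2: wait I6 write@27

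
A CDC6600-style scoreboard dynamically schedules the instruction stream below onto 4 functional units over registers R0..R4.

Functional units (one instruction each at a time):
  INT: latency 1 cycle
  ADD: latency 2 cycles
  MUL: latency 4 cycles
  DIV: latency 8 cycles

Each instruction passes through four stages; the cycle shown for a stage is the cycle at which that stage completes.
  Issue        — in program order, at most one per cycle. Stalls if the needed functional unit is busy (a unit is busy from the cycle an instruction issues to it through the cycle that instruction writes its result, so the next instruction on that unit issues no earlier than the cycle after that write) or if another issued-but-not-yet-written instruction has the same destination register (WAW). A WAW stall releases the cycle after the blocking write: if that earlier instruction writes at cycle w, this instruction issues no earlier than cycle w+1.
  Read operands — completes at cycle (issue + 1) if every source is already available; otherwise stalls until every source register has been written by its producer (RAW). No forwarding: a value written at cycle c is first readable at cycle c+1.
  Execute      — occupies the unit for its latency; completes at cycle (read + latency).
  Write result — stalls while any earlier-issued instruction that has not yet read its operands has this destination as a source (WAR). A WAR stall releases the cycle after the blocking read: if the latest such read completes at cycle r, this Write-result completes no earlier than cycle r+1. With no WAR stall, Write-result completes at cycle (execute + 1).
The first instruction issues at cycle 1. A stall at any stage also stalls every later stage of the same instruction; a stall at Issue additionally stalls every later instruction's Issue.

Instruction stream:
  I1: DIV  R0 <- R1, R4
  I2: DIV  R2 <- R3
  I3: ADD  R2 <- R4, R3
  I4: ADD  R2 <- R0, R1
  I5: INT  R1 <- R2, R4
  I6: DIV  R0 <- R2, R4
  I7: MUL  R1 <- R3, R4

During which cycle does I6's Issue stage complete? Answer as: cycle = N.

cycle = 30

t=1  I1 issues→DIV
t=2  I1 reads
t=10  I1 exec-done
t=11  I1 writes R0
t=12  I2 issues→DIV
t=13  I2 reads
t=21  I2 exec-done
t=22  I2 writes R2
t=23  I3 issues→ADD
t=24  I3 reads
t=26  I3 exec-done
t=27  I3 writes R2
t=28  I4 issues→ADD
t=29  I4 reads | I5 issues→INT
t=30  I6 issues→DIV
t=31  I4 exec-done
t=32  I4 writes R2
t=33  I5 reads | I6 reads
t=34  I5 exec-done
t=35  I5 writes R1
t=36  I7 issues→MUL
t=37  I7 reads
t=41  I6 exec-done | I7 exec-done
t=42  I6 writes R0 | I7 writes R1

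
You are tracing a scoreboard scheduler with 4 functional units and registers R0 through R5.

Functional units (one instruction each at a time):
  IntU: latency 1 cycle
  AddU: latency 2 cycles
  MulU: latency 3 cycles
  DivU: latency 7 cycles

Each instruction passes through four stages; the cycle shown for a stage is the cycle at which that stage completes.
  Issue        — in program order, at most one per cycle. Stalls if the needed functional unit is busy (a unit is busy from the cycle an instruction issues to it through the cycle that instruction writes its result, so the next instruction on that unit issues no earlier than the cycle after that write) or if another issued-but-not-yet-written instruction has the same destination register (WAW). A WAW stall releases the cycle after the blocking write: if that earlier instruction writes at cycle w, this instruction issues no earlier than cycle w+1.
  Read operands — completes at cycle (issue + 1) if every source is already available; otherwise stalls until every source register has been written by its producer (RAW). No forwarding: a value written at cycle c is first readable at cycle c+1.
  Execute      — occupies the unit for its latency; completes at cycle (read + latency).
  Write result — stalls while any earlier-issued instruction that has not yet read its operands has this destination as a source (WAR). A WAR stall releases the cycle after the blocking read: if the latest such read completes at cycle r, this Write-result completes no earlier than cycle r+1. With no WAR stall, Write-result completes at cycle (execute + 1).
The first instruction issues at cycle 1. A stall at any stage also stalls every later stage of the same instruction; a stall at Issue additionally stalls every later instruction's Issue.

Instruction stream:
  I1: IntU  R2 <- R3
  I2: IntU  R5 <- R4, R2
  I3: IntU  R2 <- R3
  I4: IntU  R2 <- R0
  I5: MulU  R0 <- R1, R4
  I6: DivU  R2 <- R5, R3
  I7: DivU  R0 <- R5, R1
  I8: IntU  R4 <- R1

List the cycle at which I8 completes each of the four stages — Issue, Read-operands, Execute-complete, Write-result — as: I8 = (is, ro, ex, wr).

[1] I1 issues→IntU
[2] I1 reads
[3] I1 exec-done
[4] I1 writes R2
[5] I2 issues→IntU
[6] I2 reads
[7] I2 exec-done
[8] I2 writes R5
[9] I3 issues→IntU
[10] I3 reads
[11] I3 exec-done
[12] I3 writes R2
[13] I4 issues→IntU
[14] I4 reads | I5 issues→MulU
[15] I4 exec-done | I5 reads
[16] I4 writes R2
[17] I6 issues→DivU
[18] I5 exec-done | I6 reads
[19] I5 writes R0
[25] I6 exec-done
[26] I6 writes R2
[27] I7 issues→DivU
[28] I7 reads | I8 issues→IntU
[29] I8 reads
[30] I8 exec-done
[31] I8 writes R4
[35] I7 exec-done
[36] I7 writes R0

I8 = (28, 29, 30, 31)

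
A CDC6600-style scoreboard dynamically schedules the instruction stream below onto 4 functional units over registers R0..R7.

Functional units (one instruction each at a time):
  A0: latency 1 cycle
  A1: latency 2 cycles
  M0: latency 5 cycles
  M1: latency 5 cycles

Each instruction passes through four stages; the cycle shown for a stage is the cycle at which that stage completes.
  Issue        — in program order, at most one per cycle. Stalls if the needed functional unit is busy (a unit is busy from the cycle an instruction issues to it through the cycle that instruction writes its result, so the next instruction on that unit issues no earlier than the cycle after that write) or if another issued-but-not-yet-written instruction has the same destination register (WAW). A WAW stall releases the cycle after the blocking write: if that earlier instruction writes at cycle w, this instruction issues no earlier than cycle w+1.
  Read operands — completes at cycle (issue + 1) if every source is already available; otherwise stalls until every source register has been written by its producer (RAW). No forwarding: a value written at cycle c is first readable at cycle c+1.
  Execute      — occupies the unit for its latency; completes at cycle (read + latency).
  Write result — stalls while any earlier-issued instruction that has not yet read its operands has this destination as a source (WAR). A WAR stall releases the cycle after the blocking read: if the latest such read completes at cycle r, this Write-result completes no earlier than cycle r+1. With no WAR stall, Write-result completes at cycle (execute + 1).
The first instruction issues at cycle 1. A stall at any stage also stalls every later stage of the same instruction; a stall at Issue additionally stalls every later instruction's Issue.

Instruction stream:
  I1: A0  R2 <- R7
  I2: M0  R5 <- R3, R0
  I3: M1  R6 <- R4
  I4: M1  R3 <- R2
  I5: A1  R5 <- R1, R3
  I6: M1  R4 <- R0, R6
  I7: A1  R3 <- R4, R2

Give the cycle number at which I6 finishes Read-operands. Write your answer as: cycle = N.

  I1 | 1 | 2 | 3 | 4
  I2 | 2 | 3 | 8 | 9
  I3 | 3 | 4 | 9 | 10
  I4 | 11 | 12 | 17 | 18   struct: M1 busy until I3 writes@10
  I5 | 12 | 19 | 21 | 22   RAW R3: wait I4 write@18
  I6 | 19 | 20 | 25 | 26   struct: M1 busy until I4 writes@18
  I7 | 23 | 27 | 29 | 30   struct: A1 busy until I5 writes@22 · RAW R4: wait I6 write@26

cycle = 20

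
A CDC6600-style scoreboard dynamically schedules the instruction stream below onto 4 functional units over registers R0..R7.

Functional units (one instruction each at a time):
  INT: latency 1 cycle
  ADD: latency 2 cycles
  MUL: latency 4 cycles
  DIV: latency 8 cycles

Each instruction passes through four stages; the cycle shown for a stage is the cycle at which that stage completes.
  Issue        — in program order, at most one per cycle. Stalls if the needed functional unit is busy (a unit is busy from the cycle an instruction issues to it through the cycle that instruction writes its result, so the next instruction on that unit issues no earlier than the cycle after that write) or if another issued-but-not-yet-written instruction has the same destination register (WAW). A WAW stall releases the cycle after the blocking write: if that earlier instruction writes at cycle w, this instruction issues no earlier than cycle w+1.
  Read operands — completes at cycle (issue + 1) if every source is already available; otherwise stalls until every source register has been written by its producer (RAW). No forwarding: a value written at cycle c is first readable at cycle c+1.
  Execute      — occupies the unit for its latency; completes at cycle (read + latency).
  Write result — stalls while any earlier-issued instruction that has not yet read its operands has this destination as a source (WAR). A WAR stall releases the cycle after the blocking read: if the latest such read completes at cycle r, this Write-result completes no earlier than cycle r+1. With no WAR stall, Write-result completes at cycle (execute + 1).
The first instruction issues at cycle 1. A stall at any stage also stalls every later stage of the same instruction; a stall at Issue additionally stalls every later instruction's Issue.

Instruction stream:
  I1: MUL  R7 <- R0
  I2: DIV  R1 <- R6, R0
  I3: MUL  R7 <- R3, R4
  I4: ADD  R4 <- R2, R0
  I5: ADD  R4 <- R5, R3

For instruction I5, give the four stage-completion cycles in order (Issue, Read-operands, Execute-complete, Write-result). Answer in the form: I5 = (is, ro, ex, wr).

I1  is:1  ro:2  ex:6  wr:7
I2  is:2  ro:3  ex:11  wr:12
I3  is:8  ro:9  ex:13  wr:14  — struct: MUL busy until I1 writes@7
I4  is:9  ro:10  ex:12  wr:13
I5  is:14  ro:15  ex:17  wr:18  — struct: ADD busy until I4 writes@13

I5 = (14, 15, 17, 18)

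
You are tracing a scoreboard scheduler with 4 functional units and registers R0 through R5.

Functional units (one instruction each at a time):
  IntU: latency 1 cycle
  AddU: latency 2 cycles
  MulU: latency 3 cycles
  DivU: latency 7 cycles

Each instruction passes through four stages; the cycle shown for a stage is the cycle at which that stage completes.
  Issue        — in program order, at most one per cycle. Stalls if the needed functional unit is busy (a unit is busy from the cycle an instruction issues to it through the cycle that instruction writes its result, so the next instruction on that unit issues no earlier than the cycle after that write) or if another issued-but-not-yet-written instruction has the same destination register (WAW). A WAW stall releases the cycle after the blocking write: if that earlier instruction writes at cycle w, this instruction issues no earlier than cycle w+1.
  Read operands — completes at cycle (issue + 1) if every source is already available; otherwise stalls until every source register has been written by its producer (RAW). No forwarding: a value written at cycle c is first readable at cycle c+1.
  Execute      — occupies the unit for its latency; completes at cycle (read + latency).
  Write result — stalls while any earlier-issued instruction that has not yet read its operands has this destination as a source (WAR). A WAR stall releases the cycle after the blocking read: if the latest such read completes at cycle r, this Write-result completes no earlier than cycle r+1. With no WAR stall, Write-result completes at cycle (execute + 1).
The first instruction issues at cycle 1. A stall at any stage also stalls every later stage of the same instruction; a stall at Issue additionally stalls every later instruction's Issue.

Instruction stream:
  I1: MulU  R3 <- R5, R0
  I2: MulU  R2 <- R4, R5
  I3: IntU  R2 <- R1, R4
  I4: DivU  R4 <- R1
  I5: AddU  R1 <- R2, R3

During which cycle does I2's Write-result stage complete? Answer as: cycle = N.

c1: I1→MulU
c2: I1 RO
c5: I1 EX
c6: I1 WR R3
c7: I2→MulU
c8: I2 RO
c11: I2 EX
c12: I2 WR R2
c13: I3→IntU
c14: I3 RO | I4→DivU
c15: I3 EX | I4 RO | I5→AddU
c16: I3 WR R2
c17: I5 RO
c19: I5 EX
c20: I5 WR R1
c22: I4 EX
c23: I4 WR R4

cycle = 12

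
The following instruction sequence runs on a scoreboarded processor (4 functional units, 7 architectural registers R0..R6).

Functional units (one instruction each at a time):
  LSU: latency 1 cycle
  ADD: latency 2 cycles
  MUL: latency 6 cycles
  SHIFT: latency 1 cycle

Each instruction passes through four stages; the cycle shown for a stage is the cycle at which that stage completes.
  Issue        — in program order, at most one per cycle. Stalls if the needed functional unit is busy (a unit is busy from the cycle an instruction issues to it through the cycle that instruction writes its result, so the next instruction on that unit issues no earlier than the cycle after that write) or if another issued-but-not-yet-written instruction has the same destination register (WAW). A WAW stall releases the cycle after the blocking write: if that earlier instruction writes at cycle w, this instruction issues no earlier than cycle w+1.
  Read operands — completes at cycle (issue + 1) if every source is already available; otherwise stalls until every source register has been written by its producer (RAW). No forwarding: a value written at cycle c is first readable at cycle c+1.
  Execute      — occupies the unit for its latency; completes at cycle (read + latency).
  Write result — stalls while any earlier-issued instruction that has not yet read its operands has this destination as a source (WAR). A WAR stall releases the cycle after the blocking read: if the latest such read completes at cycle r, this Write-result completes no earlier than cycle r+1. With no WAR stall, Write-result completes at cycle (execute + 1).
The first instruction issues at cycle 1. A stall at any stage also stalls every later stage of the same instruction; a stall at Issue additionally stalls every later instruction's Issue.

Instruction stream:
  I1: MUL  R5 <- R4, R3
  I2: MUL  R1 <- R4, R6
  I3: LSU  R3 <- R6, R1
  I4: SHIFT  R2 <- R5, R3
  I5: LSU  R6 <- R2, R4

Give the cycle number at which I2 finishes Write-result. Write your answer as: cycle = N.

cycle = 18

[1] I1→MUL
[2] I1 RO
[8] I1 EX
[9] I1 WR R5
[10] I2→MUL
[11] I2 RO | I3→LSU
[12] I4→SHIFT
[17] I2 EX
[18] I2 WR R1
[19] I3 RO
[20] I3 EX
[21] I3 WR R3
[22] I4 RO | I5→LSU
[23] I4 EX
[24] I4 WR R2
[25] I5 RO
[26] I5 EX
[27] I5 WR R6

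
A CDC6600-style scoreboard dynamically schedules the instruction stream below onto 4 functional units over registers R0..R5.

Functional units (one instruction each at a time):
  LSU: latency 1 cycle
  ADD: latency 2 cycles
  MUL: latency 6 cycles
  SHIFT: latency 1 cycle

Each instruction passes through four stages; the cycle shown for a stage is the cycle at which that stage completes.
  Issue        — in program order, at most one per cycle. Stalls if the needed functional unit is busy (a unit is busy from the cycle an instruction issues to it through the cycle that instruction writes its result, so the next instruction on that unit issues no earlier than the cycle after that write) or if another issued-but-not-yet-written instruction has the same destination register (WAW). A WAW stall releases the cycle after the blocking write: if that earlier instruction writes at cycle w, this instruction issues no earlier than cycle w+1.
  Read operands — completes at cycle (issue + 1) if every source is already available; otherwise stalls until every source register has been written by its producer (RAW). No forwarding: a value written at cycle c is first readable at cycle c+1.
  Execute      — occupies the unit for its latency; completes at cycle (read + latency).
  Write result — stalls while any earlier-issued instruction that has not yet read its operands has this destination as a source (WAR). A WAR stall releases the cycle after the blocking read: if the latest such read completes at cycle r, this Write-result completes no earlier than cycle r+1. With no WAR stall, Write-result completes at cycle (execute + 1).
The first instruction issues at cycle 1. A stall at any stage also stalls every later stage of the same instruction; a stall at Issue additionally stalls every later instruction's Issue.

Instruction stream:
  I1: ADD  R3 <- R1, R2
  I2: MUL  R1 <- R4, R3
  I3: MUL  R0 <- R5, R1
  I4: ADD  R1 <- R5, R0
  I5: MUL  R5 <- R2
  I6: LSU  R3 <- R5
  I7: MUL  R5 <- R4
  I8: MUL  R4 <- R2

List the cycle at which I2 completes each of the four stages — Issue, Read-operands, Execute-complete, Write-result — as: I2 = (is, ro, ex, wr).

I2 = (2, 6, 12, 13)

cycle 1: I1 issues→ADD
cycle 2: I1 reads, I2 issues→MUL
cycle 4: I1 exec-done
cycle 5: I1 writes R3
cycle 6: I2 reads
cycle 12: I2 exec-done
cycle 13: I2 writes R1
cycle 14: I3 issues→MUL
cycle 15: I3 reads, I4 issues→ADD
cycle 21: I3 exec-done
cycle 22: I3 writes R0
cycle 23: I4 reads, I5 issues→MUL
cycle 24: I5 reads, I6 issues→LSU
cycle 25: I4 exec-done
cycle 26: I4 writes R1
cycle 30: I5 exec-done
cycle 31: I5 writes R5
cycle 32: I6 reads, I7 issues→MUL
cycle 33: I6 exec-done, I7 reads
cycle 34: I6 writes R3
cycle 39: I7 exec-done
cycle 40: I7 writes R5
cycle 41: I8 issues→MUL
cycle 42: I8 reads
cycle 48: I8 exec-done
cycle 49: I8 writes R4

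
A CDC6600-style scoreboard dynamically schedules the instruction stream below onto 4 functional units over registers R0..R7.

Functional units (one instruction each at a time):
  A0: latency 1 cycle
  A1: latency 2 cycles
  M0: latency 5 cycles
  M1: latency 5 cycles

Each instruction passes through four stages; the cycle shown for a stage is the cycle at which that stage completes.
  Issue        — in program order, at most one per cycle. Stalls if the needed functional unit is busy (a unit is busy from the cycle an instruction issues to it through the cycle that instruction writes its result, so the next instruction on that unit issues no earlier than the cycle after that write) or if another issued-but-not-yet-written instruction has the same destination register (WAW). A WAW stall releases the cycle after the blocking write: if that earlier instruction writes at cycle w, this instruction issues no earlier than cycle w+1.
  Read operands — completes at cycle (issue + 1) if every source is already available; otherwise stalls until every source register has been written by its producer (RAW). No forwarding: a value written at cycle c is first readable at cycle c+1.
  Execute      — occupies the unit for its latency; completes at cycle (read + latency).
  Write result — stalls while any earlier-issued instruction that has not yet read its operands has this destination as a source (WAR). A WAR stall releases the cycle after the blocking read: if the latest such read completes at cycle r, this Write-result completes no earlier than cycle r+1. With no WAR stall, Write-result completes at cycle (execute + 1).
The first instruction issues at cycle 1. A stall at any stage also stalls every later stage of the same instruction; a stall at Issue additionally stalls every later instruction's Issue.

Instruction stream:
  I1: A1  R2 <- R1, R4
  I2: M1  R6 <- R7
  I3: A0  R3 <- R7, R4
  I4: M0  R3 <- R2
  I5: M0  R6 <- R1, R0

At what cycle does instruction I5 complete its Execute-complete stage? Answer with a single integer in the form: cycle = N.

cycle = 21

[1] I1 dispatched to A1
[2] I1 operands ready | I2 dispatched to M1
[3] I2 operands ready | I3 dispatched to A0
[4] I1 complete | I3 operands ready
[5] R2←I1 | I3 complete
[6] R3←I3
[7] I4 dispatched to M0
[8] I2 complete | I4 operands ready
[9] R6←I2
[13] I4 complete
[14] R3←I4
[15] I5 dispatched to M0
[16] I5 operands ready
[21] I5 complete
[22] R6←I5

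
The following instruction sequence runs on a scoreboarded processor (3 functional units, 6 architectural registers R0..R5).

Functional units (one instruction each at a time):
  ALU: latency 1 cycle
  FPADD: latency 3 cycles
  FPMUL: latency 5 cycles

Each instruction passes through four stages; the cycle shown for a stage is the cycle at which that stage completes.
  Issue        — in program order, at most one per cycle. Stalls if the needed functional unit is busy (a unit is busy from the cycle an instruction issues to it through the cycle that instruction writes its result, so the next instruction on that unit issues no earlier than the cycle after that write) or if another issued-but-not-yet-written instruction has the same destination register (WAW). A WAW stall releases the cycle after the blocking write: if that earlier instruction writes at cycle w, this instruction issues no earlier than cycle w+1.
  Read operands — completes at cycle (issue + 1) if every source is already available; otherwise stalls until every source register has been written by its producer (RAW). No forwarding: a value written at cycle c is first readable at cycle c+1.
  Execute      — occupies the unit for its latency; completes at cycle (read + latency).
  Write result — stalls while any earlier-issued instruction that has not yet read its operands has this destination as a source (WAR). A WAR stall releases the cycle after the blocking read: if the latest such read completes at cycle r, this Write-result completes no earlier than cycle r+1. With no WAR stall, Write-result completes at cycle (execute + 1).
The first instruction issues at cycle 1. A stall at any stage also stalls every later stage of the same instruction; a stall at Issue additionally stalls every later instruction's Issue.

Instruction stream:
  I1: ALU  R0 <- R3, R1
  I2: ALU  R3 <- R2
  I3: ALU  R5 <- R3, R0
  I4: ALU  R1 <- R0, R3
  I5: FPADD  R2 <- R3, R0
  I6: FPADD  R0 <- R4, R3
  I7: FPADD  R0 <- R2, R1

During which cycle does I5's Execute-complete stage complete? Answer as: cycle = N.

cycle = 18

t=1  I1 issues→ALU
t=2  I1 reads
t=3  I1 exec-done
t=4  I1 writes R0
t=5  I2 issues→ALU
t=6  I2 reads
t=7  I2 exec-done
t=8  I2 writes R3
t=9  I3 issues→ALU
t=10  I3 reads
t=11  I3 exec-done
t=12  I3 writes R5
t=13  I4 issues→ALU
t=14  I4 reads | I5 issues→FPADD
t=15  I4 exec-done | I5 reads
t=16  I4 writes R1
t=18  I5 exec-done
t=19  I5 writes R2
t=20  I6 issues→FPADD
t=21  I6 reads
t=24  I6 exec-done
t=25  I6 writes R0
t=26  I7 issues→FPADD
t=27  I7 reads
t=30  I7 exec-done
t=31  I7 writes R0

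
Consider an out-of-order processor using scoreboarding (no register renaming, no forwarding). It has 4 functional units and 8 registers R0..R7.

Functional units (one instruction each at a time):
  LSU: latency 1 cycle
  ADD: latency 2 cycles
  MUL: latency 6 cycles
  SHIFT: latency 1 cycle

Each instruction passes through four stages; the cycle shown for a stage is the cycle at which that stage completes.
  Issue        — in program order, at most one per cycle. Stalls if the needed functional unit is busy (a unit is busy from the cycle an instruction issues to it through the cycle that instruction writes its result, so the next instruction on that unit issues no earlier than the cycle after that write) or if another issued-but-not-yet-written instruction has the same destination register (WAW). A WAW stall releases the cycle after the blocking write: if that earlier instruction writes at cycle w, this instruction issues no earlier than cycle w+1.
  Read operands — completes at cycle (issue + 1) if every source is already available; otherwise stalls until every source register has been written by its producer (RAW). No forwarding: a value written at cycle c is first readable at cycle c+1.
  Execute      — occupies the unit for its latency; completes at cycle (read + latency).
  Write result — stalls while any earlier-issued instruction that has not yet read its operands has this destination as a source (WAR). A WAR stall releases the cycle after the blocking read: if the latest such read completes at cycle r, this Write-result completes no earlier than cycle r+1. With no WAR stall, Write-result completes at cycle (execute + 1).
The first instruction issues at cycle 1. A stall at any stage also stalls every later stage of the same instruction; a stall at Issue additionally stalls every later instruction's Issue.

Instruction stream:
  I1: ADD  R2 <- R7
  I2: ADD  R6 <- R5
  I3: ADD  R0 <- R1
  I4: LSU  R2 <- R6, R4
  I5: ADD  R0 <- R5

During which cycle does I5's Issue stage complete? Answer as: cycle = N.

[1] I1 dispatched to ADD
[2] I1 operands ready
[4] I1 complete
[5] R2←I1
[6] I2 dispatched to ADD
[7] I2 operands ready
[9] I2 complete
[10] R6←I2
[11] I3 dispatched to ADD
[12] I3 operands ready · I4 dispatched to LSU
[13] I4 operands ready
[14] I3 complete · I4 complete
[15] R0←I3 · R2←I4
[16] I5 dispatched to ADD
[17] I5 operands ready
[19] I5 complete
[20] R0←I5

cycle = 16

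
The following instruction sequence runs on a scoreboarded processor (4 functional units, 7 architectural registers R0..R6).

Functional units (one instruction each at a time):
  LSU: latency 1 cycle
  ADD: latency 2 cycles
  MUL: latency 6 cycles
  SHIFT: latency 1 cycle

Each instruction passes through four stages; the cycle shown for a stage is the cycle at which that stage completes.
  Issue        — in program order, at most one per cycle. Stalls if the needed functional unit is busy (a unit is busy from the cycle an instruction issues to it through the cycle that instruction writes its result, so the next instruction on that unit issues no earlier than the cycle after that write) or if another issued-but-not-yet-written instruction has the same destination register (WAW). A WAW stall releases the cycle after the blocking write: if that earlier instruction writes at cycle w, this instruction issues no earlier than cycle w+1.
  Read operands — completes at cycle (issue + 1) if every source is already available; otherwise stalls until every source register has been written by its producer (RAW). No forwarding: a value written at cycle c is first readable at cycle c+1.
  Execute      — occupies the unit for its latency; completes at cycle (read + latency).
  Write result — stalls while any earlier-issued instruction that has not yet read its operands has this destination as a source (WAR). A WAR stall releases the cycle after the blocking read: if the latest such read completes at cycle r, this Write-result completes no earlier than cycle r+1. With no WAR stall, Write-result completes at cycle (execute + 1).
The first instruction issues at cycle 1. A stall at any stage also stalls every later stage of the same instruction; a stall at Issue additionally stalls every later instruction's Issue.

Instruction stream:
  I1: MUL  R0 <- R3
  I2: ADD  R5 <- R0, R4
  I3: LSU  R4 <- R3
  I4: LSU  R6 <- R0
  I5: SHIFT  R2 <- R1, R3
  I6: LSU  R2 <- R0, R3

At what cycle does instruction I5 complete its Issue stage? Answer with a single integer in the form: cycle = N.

t=1  I1 issues→MUL
t=2  I1 reads | I2 issues→ADD
t=3  I3 issues→LSU
t=4  I3 reads
t=5  I3 exec-done
t=8  I1 exec-done
t=9  I1 writes R0
t=10  I2 reads
t=11  I3 writes R4
t=12  I2 exec-done | I4 issues→LSU
t=13  I2 writes R5 | I4 reads | I5 issues→SHIFT
t=14  I4 exec-done | I5 reads
t=15  I4 writes R6 | I5 exec-done
t=16  I5 writes R2
t=17  I6 issues→LSU
t=18  I6 reads
t=19  I6 exec-done
t=20  I6 writes R2

cycle = 13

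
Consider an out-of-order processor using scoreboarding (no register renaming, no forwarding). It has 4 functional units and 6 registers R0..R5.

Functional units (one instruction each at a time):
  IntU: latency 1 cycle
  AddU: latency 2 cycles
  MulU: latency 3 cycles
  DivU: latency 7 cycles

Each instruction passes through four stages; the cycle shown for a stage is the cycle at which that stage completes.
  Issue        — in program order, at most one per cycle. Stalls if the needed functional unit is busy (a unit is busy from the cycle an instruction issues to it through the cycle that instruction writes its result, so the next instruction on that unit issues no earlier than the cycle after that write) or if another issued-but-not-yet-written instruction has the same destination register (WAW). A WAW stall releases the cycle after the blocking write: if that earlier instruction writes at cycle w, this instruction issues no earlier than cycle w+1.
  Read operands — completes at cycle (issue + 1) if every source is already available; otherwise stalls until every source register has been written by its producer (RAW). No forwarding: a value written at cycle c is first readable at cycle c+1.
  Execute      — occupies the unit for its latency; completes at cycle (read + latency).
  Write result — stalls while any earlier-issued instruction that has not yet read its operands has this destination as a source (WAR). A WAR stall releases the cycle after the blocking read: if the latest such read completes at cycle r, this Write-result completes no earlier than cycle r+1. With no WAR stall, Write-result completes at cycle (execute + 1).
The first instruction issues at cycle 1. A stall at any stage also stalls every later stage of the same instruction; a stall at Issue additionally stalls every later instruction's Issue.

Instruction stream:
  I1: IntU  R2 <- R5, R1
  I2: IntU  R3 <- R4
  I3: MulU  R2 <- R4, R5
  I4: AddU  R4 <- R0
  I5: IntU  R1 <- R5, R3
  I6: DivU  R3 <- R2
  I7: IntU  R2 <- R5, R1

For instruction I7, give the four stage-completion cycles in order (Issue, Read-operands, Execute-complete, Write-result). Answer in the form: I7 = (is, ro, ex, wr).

I7 = (13, 14, 15, 16)

I1 -> (1, 2, 3, 4)
I2 -> (5, 6, 7, 8)  // struct: IntU busy until I1 writes@4
I3 -> (6, 7, 10, 11)
I4 -> (7, 8, 10, 11)
I5 -> (9, 10, 11, 12)  // struct: IntU busy until I2 writes@8
I6 -> (10, 12, 19, 20)  // RAW R2: wait I3 write@11
I7 -> (13, 14, 15, 16)  // struct: IntU busy until I5 writes@12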